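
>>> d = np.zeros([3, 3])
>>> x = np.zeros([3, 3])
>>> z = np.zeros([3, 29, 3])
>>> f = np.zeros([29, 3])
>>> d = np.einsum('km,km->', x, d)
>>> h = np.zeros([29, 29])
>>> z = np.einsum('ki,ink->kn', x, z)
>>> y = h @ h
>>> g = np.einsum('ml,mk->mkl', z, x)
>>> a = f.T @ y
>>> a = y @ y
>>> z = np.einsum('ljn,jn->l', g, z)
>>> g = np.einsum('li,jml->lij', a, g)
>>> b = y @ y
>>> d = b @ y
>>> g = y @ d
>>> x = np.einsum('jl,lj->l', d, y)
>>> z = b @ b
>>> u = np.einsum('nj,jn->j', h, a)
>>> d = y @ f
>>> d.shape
(29, 3)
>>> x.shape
(29,)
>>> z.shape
(29, 29)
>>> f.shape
(29, 3)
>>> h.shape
(29, 29)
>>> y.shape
(29, 29)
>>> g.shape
(29, 29)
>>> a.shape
(29, 29)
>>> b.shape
(29, 29)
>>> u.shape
(29,)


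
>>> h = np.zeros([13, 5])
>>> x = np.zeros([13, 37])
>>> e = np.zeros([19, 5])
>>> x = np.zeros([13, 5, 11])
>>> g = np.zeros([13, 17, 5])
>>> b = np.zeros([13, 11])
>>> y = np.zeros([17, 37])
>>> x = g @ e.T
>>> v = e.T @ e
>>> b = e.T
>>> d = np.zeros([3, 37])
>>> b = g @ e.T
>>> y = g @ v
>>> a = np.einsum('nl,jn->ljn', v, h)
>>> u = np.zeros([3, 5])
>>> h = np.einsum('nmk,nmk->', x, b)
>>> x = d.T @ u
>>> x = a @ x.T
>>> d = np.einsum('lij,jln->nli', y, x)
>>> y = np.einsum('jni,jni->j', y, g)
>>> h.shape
()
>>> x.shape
(5, 13, 37)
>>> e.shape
(19, 5)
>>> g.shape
(13, 17, 5)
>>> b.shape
(13, 17, 19)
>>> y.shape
(13,)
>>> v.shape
(5, 5)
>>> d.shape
(37, 13, 17)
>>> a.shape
(5, 13, 5)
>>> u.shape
(3, 5)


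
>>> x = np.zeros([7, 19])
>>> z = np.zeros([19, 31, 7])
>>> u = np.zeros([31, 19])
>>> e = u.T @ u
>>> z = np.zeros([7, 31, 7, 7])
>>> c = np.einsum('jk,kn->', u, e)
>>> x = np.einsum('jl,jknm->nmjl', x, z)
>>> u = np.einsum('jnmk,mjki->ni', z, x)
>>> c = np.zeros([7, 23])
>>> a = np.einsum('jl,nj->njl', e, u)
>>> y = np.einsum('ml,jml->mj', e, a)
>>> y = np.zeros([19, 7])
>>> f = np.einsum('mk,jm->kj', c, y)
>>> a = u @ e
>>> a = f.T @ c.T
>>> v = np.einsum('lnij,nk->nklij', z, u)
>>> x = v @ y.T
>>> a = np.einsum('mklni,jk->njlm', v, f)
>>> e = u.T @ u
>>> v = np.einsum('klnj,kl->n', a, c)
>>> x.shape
(31, 19, 7, 7, 19)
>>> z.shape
(7, 31, 7, 7)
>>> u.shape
(31, 19)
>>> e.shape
(19, 19)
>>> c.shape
(7, 23)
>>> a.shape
(7, 23, 7, 31)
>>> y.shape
(19, 7)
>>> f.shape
(23, 19)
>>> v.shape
(7,)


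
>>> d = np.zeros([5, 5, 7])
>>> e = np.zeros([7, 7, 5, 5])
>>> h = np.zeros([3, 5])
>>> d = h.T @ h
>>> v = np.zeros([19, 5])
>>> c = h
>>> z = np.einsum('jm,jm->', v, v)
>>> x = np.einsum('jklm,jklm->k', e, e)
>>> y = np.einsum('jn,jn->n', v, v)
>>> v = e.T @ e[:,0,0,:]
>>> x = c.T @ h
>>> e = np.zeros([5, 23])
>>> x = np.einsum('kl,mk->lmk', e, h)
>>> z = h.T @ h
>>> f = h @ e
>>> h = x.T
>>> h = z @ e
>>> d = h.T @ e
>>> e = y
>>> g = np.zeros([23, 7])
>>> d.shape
(23, 23)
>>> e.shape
(5,)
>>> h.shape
(5, 23)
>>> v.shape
(5, 5, 7, 5)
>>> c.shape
(3, 5)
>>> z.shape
(5, 5)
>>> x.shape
(23, 3, 5)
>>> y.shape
(5,)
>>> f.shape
(3, 23)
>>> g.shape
(23, 7)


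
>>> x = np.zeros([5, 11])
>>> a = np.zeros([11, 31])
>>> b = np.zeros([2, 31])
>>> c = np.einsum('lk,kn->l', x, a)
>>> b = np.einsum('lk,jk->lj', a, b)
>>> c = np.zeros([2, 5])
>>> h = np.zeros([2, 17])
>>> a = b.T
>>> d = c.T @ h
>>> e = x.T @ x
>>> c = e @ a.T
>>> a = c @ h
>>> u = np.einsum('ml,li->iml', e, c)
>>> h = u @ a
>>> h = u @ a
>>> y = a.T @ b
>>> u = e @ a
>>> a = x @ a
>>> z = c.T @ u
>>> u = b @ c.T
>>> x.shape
(5, 11)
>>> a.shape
(5, 17)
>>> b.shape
(11, 2)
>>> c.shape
(11, 2)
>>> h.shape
(2, 11, 17)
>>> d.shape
(5, 17)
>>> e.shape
(11, 11)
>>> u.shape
(11, 11)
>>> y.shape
(17, 2)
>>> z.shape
(2, 17)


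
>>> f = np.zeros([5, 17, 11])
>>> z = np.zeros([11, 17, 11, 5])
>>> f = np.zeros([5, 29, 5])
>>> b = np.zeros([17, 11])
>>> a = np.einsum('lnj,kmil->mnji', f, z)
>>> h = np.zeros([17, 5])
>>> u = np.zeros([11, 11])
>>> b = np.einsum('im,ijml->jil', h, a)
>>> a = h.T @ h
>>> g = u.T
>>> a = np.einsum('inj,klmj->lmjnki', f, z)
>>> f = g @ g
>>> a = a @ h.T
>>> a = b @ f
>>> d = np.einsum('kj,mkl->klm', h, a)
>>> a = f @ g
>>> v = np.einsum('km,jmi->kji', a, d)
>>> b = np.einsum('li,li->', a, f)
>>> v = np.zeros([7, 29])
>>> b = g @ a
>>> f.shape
(11, 11)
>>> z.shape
(11, 17, 11, 5)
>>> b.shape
(11, 11)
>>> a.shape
(11, 11)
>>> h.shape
(17, 5)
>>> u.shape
(11, 11)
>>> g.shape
(11, 11)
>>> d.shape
(17, 11, 29)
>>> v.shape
(7, 29)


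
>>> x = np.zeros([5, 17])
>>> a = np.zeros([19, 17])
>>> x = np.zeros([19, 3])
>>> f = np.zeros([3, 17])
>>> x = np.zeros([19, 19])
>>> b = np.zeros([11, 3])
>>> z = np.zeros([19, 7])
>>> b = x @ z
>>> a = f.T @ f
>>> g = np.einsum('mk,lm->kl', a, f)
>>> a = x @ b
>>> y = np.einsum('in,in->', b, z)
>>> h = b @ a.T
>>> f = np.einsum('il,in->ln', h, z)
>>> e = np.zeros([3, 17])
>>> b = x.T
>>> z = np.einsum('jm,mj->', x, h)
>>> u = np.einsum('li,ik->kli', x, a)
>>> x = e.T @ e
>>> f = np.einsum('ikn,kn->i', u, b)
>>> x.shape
(17, 17)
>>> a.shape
(19, 7)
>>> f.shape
(7,)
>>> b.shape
(19, 19)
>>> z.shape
()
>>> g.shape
(17, 3)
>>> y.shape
()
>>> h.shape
(19, 19)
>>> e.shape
(3, 17)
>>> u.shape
(7, 19, 19)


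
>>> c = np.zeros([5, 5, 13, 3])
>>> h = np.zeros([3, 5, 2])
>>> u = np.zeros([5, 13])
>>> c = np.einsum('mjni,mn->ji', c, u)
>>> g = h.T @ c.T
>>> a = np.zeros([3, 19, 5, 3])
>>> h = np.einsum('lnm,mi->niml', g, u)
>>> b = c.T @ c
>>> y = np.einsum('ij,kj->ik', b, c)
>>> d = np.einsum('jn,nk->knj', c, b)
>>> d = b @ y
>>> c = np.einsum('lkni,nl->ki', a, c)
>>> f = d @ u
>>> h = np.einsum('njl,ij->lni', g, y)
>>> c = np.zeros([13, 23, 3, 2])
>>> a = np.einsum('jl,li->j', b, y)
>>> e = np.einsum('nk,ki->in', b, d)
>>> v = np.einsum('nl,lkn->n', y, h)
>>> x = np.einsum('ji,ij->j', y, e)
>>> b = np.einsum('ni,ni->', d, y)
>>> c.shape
(13, 23, 3, 2)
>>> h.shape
(5, 2, 3)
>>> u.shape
(5, 13)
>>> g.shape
(2, 5, 5)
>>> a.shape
(3,)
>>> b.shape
()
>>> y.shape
(3, 5)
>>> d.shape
(3, 5)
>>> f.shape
(3, 13)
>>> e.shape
(5, 3)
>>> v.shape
(3,)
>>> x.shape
(3,)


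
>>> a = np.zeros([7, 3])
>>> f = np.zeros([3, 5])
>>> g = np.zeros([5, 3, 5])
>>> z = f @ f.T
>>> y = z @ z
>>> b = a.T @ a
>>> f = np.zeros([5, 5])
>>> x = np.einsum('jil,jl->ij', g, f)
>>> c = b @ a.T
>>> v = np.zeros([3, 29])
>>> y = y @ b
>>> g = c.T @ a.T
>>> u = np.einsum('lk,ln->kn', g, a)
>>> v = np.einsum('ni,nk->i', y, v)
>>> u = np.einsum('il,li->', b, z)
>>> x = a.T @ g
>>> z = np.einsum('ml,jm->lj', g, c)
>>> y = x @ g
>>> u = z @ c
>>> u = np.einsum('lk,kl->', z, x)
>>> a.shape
(7, 3)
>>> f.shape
(5, 5)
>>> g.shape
(7, 7)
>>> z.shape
(7, 3)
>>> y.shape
(3, 7)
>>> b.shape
(3, 3)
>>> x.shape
(3, 7)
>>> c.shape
(3, 7)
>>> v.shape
(3,)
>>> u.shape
()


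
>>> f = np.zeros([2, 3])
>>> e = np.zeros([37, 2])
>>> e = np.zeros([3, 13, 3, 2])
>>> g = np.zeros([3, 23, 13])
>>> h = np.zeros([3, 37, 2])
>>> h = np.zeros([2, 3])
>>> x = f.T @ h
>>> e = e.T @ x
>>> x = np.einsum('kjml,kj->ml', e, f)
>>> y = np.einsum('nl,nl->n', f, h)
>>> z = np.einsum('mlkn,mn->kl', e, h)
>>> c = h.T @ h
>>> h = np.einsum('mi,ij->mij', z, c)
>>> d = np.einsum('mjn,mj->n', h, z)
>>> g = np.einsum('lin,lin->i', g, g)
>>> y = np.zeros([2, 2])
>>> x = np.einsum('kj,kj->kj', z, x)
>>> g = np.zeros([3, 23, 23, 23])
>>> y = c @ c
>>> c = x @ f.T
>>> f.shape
(2, 3)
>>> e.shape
(2, 3, 13, 3)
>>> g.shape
(3, 23, 23, 23)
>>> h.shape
(13, 3, 3)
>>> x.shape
(13, 3)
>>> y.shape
(3, 3)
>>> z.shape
(13, 3)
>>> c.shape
(13, 2)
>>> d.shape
(3,)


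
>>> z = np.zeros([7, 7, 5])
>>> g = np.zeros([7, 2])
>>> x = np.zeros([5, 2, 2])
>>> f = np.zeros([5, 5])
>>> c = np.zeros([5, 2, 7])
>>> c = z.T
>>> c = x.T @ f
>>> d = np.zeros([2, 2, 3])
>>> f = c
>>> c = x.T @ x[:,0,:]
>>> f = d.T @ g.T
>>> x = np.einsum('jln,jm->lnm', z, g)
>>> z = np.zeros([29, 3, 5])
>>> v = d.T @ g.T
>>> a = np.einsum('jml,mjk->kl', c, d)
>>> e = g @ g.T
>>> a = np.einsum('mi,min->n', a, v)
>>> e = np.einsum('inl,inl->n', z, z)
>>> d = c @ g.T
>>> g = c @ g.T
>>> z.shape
(29, 3, 5)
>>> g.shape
(2, 2, 7)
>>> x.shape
(7, 5, 2)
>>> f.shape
(3, 2, 7)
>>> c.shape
(2, 2, 2)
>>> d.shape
(2, 2, 7)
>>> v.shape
(3, 2, 7)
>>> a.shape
(7,)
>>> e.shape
(3,)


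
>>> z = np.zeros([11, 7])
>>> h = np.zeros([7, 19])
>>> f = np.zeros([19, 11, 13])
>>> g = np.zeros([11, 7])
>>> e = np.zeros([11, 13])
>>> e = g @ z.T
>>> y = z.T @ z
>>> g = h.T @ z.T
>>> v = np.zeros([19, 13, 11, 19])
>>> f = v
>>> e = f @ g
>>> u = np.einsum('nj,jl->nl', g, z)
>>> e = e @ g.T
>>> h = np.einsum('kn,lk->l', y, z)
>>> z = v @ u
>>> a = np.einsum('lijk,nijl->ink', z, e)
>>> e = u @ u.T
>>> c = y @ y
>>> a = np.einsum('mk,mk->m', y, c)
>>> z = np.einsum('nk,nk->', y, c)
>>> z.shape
()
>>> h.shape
(11,)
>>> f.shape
(19, 13, 11, 19)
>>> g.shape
(19, 11)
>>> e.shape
(19, 19)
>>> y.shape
(7, 7)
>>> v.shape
(19, 13, 11, 19)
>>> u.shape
(19, 7)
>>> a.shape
(7,)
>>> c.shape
(7, 7)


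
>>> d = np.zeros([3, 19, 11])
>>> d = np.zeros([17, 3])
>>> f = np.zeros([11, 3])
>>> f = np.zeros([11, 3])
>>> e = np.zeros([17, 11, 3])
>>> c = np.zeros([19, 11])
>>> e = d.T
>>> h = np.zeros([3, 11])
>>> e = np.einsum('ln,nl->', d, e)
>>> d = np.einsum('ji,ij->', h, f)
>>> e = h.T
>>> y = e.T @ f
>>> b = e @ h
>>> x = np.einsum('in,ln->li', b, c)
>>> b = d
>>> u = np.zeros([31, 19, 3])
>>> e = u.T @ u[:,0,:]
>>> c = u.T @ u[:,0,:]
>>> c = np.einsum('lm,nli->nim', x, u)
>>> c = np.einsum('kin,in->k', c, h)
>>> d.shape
()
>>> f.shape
(11, 3)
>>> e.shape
(3, 19, 3)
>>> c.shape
(31,)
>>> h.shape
(3, 11)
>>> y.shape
(3, 3)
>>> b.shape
()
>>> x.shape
(19, 11)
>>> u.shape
(31, 19, 3)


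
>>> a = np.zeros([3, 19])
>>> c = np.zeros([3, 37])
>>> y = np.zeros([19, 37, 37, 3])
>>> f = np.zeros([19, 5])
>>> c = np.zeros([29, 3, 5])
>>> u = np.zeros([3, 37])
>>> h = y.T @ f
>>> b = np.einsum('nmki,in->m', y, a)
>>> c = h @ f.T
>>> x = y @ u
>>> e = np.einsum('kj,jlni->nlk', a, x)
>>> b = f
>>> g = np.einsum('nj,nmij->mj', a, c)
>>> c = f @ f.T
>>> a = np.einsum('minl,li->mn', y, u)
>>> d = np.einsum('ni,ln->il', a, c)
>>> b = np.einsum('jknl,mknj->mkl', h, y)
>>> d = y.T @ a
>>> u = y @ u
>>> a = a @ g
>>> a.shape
(19, 19)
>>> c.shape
(19, 19)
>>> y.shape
(19, 37, 37, 3)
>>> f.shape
(19, 5)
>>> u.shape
(19, 37, 37, 37)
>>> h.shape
(3, 37, 37, 5)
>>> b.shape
(19, 37, 5)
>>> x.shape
(19, 37, 37, 37)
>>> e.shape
(37, 37, 3)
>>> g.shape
(37, 19)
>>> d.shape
(3, 37, 37, 37)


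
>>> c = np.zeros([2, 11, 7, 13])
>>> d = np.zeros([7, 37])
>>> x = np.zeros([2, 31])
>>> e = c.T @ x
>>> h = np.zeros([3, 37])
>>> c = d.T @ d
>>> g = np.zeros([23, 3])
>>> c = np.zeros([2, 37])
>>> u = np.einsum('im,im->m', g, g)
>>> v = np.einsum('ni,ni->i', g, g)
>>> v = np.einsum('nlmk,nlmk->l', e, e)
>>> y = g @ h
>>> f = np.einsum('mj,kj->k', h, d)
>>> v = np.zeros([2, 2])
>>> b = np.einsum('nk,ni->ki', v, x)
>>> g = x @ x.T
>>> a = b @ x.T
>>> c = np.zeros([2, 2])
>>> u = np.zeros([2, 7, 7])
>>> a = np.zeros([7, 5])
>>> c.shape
(2, 2)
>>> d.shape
(7, 37)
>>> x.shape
(2, 31)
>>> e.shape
(13, 7, 11, 31)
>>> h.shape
(3, 37)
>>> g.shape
(2, 2)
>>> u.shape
(2, 7, 7)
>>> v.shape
(2, 2)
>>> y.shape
(23, 37)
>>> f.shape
(7,)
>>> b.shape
(2, 31)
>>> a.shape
(7, 5)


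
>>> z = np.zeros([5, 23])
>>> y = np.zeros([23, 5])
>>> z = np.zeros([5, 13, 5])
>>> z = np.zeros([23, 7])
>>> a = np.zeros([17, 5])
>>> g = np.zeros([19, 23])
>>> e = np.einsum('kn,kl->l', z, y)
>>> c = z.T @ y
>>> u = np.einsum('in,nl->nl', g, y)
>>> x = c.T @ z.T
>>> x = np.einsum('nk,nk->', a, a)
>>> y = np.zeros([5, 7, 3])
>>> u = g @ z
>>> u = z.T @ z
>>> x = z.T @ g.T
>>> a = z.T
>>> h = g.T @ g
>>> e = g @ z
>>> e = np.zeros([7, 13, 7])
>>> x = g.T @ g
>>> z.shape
(23, 7)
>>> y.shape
(5, 7, 3)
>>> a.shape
(7, 23)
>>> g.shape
(19, 23)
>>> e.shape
(7, 13, 7)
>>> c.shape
(7, 5)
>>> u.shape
(7, 7)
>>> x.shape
(23, 23)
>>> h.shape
(23, 23)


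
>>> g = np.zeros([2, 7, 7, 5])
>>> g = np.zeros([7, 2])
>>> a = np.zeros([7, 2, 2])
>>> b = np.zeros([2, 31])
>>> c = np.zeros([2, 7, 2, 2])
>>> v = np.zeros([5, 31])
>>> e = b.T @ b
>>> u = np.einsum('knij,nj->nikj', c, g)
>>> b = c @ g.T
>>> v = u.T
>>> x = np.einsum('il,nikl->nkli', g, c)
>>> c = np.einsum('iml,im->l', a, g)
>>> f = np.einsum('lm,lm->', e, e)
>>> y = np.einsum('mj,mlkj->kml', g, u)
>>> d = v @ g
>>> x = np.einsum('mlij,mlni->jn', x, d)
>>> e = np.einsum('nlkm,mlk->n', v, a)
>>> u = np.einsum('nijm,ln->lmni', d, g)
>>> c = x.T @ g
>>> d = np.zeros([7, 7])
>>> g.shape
(7, 2)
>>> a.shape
(7, 2, 2)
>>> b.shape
(2, 7, 2, 7)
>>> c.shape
(2, 2)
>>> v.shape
(2, 2, 2, 7)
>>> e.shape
(2,)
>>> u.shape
(7, 2, 2, 2)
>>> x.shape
(7, 2)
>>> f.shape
()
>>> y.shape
(2, 7, 2)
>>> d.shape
(7, 7)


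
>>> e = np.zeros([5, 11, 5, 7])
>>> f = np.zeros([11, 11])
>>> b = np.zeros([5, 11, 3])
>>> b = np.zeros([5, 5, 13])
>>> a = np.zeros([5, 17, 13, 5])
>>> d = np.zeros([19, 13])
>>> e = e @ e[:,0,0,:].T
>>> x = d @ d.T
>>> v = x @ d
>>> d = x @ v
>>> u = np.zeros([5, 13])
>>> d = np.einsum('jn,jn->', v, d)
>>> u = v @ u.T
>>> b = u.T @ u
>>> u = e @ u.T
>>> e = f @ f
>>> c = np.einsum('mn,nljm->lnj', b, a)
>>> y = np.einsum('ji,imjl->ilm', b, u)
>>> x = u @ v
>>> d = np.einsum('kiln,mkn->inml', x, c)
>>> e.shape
(11, 11)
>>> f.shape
(11, 11)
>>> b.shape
(5, 5)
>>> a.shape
(5, 17, 13, 5)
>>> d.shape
(11, 13, 17, 5)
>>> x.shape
(5, 11, 5, 13)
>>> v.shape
(19, 13)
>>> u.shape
(5, 11, 5, 19)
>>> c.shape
(17, 5, 13)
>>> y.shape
(5, 19, 11)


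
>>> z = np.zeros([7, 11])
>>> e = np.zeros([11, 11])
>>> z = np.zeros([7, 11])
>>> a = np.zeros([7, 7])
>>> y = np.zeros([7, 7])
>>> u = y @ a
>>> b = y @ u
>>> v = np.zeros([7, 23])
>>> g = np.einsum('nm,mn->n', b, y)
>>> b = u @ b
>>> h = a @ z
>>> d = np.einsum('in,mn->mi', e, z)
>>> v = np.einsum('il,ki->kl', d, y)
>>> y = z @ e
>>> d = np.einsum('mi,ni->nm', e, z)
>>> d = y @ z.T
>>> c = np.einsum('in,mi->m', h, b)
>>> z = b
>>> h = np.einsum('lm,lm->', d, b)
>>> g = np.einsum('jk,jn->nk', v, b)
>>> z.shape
(7, 7)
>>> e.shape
(11, 11)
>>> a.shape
(7, 7)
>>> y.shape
(7, 11)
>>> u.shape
(7, 7)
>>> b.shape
(7, 7)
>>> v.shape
(7, 11)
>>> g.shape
(7, 11)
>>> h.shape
()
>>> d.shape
(7, 7)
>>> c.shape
(7,)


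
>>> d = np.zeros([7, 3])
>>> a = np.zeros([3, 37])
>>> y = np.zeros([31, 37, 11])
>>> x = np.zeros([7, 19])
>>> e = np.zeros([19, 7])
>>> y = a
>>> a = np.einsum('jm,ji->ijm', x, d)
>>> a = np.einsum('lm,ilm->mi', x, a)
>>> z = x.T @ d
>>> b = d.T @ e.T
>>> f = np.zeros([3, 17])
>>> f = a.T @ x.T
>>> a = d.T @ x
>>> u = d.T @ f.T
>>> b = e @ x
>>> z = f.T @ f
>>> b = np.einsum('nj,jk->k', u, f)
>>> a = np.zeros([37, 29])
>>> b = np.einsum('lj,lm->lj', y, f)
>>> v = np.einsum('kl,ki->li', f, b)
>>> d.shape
(7, 3)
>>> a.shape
(37, 29)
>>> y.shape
(3, 37)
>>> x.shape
(7, 19)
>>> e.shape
(19, 7)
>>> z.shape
(7, 7)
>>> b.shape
(3, 37)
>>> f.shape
(3, 7)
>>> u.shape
(3, 3)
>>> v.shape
(7, 37)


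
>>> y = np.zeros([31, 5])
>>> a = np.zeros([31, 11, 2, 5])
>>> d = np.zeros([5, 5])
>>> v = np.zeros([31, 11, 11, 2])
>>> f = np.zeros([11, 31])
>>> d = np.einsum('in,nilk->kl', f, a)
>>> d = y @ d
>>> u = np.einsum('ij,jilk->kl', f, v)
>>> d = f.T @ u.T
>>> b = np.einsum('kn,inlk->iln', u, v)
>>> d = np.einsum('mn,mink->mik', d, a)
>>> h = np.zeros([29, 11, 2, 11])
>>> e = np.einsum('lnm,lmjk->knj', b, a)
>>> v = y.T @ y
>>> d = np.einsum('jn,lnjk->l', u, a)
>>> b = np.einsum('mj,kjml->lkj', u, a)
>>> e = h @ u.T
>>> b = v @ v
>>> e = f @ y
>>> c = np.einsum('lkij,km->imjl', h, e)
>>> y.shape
(31, 5)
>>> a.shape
(31, 11, 2, 5)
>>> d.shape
(31,)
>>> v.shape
(5, 5)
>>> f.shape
(11, 31)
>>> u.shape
(2, 11)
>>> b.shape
(5, 5)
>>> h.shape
(29, 11, 2, 11)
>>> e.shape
(11, 5)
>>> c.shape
(2, 5, 11, 29)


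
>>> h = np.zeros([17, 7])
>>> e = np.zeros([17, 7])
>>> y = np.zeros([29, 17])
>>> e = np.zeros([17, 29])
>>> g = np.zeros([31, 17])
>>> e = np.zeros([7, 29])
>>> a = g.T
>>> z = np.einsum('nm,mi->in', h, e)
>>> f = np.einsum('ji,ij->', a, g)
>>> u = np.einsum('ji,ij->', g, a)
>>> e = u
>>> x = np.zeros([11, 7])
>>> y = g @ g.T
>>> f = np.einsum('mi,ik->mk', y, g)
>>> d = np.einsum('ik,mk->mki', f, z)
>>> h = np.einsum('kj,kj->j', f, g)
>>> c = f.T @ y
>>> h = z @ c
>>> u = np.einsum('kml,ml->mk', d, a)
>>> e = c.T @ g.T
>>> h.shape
(29, 31)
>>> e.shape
(31, 31)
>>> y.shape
(31, 31)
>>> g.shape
(31, 17)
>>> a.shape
(17, 31)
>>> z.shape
(29, 17)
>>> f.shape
(31, 17)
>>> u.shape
(17, 29)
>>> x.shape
(11, 7)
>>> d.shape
(29, 17, 31)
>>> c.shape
(17, 31)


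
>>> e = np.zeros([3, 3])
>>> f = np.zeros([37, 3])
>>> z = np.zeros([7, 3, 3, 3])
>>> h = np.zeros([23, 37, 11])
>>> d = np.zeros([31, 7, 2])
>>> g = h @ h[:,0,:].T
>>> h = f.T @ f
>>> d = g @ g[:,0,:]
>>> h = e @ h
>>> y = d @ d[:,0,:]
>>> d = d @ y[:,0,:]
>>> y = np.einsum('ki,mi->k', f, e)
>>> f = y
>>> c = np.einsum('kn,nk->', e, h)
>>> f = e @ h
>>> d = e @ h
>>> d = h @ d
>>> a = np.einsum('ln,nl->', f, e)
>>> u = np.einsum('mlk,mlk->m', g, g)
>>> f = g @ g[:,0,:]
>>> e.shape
(3, 3)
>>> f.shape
(23, 37, 23)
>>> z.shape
(7, 3, 3, 3)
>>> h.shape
(3, 3)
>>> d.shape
(3, 3)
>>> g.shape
(23, 37, 23)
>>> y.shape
(37,)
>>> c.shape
()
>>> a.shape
()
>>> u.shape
(23,)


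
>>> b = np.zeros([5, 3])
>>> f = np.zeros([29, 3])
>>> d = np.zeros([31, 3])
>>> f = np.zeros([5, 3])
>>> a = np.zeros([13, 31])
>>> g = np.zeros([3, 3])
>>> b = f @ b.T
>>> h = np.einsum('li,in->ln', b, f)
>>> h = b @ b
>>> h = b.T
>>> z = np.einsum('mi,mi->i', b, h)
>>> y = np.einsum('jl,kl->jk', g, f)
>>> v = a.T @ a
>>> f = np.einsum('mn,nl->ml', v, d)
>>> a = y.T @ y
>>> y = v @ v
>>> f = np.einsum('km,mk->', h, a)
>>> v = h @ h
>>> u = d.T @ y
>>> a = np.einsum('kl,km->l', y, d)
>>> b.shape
(5, 5)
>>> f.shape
()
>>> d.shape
(31, 3)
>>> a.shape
(31,)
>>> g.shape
(3, 3)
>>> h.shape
(5, 5)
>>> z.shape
(5,)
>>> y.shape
(31, 31)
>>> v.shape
(5, 5)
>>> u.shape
(3, 31)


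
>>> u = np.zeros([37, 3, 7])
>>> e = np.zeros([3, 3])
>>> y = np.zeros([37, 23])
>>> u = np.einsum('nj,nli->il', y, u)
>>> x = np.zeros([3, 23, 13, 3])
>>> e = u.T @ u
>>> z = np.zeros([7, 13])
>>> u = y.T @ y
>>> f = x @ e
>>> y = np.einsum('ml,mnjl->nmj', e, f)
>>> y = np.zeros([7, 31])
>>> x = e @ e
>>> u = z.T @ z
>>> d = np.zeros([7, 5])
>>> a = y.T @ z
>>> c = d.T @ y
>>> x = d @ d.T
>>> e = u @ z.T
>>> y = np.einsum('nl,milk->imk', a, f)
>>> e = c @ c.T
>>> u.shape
(13, 13)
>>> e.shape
(5, 5)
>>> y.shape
(23, 3, 3)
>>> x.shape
(7, 7)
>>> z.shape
(7, 13)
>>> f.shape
(3, 23, 13, 3)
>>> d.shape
(7, 5)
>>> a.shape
(31, 13)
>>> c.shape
(5, 31)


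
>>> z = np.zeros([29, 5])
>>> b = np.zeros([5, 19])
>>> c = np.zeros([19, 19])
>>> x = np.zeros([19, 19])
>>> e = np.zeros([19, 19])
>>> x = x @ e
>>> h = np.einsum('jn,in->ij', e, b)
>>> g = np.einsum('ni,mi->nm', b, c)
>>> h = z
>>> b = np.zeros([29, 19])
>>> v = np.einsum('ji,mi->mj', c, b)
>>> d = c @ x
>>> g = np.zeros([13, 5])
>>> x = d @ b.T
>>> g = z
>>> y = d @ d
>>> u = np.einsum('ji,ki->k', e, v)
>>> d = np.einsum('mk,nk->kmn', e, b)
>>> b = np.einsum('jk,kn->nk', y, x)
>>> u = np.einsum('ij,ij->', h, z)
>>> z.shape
(29, 5)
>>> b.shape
(29, 19)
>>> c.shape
(19, 19)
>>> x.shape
(19, 29)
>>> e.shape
(19, 19)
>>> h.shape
(29, 5)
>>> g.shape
(29, 5)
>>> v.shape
(29, 19)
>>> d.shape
(19, 19, 29)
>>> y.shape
(19, 19)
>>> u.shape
()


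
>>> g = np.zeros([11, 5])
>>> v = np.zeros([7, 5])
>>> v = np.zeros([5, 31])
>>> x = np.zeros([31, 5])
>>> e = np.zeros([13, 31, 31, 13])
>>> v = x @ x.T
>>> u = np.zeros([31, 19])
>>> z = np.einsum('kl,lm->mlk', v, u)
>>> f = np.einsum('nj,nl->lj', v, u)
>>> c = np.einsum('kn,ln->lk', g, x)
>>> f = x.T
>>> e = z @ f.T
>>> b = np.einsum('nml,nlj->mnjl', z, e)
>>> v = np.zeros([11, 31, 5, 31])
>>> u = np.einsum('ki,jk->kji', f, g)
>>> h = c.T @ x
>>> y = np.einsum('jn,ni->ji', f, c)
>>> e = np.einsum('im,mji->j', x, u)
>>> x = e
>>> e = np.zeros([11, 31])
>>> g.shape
(11, 5)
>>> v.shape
(11, 31, 5, 31)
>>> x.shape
(11,)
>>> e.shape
(11, 31)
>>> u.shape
(5, 11, 31)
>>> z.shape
(19, 31, 31)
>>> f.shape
(5, 31)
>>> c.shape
(31, 11)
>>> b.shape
(31, 19, 5, 31)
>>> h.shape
(11, 5)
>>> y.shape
(5, 11)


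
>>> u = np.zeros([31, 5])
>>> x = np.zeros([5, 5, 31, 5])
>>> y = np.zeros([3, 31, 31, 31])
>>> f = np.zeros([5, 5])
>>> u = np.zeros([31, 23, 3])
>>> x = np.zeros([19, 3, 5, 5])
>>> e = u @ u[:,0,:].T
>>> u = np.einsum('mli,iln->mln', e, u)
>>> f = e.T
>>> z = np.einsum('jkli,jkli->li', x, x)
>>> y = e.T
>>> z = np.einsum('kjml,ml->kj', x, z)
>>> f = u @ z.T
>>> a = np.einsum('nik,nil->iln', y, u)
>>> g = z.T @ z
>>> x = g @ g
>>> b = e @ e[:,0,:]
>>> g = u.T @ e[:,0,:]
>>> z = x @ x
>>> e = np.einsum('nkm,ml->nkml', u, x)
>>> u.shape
(31, 23, 3)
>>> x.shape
(3, 3)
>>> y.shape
(31, 23, 31)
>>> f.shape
(31, 23, 19)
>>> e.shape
(31, 23, 3, 3)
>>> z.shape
(3, 3)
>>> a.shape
(23, 3, 31)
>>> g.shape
(3, 23, 31)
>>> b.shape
(31, 23, 31)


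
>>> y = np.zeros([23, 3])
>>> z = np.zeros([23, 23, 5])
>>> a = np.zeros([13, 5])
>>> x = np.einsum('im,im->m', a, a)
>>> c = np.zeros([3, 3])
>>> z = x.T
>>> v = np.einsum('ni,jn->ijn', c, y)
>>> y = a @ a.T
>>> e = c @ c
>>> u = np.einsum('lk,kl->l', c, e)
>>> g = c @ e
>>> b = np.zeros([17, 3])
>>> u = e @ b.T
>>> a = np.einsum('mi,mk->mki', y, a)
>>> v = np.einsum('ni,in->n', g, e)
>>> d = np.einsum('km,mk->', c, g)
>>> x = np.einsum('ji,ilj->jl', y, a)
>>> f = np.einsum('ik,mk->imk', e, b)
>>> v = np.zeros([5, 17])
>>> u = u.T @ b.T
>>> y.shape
(13, 13)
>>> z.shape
(5,)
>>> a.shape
(13, 5, 13)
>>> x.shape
(13, 5)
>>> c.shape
(3, 3)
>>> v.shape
(5, 17)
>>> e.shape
(3, 3)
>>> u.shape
(17, 17)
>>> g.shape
(3, 3)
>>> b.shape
(17, 3)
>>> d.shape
()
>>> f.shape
(3, 17, 3)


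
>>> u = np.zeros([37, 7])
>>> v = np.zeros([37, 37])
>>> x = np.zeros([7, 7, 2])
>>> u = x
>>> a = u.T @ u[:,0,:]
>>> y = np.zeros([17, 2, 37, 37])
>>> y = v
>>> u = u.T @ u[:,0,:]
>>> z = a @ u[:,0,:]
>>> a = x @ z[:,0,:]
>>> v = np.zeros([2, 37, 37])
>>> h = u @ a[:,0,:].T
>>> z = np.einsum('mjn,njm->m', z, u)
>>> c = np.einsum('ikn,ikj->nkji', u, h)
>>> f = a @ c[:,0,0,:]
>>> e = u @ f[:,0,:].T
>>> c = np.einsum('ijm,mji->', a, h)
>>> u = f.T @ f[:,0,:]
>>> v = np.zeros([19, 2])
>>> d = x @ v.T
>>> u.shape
(2, 7, 2)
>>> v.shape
(19, 2)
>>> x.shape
(7, 7, 2)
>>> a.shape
(7, 7, 2)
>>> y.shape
(37, 37)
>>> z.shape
(2,)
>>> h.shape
(2, 7, 7)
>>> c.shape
()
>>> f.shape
(7, 7, 2)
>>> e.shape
(2, 7, 7)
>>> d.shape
(7, 7, 19)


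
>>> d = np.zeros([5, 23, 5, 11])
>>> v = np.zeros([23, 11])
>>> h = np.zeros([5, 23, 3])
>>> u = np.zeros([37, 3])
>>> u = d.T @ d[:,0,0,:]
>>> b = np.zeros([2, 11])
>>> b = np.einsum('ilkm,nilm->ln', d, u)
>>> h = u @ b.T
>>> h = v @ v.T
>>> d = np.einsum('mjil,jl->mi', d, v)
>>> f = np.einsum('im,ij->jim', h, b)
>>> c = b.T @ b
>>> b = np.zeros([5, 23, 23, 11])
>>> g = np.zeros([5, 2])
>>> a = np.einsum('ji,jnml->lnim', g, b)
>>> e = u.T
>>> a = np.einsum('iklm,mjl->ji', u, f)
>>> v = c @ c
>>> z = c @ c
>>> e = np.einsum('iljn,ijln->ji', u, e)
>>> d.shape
(5, 5)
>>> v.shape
(11, 11)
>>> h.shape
(23, 23)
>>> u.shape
(11, 5, 23, 11)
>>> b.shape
(5, 23, 23, 11)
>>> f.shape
(11, 23, 23)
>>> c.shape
(11, 11)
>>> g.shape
(5, 2)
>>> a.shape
(23, 11)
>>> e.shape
(23, 11)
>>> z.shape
(11, 11)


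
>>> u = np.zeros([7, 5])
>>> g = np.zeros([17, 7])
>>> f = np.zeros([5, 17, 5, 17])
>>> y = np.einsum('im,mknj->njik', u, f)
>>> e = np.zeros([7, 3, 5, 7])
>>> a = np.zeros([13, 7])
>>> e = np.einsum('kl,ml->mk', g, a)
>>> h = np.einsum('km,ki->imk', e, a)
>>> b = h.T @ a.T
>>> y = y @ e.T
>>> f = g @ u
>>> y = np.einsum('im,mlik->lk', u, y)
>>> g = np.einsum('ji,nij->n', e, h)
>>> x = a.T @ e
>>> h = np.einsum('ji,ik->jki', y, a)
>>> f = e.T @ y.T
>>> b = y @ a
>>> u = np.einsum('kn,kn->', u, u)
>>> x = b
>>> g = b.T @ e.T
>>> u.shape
()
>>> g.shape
(7, 13)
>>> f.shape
(17, 17)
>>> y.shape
(17, 13)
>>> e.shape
(13, 17)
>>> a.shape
(13, 7)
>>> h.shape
(17, 7, 13)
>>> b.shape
(17, 7)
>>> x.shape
(17, 7)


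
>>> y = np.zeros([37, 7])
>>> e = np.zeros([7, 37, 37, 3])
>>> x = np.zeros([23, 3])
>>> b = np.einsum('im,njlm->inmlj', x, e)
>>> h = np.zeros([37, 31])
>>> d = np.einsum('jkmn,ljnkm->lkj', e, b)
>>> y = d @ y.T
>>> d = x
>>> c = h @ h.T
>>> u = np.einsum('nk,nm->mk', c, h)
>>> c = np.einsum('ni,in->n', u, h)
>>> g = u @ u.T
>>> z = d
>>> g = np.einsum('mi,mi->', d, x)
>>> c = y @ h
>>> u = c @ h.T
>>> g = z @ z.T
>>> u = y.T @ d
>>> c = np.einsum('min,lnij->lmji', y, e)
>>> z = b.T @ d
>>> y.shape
(23, 37, 37)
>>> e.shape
(7, 37, 37, 3)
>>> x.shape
(23, 3)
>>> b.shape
(23, 7, 3, 37, 37)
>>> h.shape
(37, 31)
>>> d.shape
(23, 3)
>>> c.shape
(7, 23, 3, 37)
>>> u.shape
(37, 37, 3)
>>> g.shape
(23, 23)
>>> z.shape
(37, 37, 3, 7, 3)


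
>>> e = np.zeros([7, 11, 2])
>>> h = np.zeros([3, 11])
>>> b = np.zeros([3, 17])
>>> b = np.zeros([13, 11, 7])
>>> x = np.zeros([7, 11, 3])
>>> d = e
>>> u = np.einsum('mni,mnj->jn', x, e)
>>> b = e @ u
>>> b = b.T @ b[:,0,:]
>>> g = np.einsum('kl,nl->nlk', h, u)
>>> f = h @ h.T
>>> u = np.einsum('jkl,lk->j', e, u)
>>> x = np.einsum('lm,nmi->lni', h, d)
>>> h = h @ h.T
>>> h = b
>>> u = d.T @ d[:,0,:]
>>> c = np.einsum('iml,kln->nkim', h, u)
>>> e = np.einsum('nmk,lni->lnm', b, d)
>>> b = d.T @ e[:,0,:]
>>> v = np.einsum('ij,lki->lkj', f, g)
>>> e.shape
(7, 11, 11)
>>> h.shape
(11, 11, 11)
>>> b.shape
(2, 11, 11)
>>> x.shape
(3, 7, 2)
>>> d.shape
(7, 11, 2)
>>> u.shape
(2, 11, 2)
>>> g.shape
(2, 11, 3)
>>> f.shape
(3, 3)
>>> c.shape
(2, 2, 11, 11)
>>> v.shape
(2, 11, 3)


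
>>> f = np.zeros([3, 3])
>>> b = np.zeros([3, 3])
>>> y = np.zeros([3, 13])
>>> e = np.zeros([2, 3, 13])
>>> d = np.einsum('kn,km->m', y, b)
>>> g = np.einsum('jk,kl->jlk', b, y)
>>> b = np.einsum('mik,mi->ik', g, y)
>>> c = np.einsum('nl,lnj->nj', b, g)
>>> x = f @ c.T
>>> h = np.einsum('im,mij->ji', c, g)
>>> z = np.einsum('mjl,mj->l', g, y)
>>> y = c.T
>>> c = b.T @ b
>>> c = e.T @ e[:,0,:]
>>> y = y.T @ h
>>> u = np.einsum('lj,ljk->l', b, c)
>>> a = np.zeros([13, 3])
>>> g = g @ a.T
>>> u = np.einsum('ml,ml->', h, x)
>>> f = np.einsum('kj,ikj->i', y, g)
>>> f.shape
(3,)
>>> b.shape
(13, 3)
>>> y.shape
(13, 13)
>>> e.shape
(2, 3, 13)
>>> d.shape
(3,)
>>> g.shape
(3, 13, 13)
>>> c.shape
(13, 3, 13)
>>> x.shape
(3, 13)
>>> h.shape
(3, 13)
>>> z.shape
(3,)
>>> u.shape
()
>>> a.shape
(13, 3)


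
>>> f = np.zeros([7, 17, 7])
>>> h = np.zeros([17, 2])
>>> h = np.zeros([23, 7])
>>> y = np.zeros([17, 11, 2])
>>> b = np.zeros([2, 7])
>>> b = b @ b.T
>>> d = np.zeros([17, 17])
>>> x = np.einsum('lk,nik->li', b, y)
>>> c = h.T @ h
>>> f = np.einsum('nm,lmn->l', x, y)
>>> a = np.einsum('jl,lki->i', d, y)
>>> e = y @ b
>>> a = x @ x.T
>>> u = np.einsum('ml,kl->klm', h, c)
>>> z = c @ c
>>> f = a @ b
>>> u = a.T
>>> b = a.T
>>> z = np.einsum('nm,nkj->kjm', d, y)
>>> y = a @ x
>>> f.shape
(2, 2)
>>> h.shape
(23, 7)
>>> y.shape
(2, 11)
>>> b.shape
(2, 2)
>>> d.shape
(17, 17)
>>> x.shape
(2, 11)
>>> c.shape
(7, 7)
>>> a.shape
(2, 2)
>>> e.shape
(17, 11, 2)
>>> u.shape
(2, 2)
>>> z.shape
(11, 2, 17)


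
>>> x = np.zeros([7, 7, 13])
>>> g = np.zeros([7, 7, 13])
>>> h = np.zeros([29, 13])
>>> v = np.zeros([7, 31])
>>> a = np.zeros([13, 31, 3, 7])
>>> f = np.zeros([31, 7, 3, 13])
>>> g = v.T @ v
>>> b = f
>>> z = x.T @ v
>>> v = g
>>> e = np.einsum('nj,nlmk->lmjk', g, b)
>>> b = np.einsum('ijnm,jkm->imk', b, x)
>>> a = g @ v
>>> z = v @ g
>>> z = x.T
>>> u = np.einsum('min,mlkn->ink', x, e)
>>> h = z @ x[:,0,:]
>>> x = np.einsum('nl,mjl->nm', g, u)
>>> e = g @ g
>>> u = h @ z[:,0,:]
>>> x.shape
(31, 7)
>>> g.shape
(31, 31)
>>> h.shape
(13, 7, 13)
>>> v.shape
(31, 31)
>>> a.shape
(31, 31)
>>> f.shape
(31, 7, 3, 13)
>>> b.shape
(31, 13, 7)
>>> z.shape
(13, 7, 7)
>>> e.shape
(31, 31)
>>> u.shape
(13, 7, 7)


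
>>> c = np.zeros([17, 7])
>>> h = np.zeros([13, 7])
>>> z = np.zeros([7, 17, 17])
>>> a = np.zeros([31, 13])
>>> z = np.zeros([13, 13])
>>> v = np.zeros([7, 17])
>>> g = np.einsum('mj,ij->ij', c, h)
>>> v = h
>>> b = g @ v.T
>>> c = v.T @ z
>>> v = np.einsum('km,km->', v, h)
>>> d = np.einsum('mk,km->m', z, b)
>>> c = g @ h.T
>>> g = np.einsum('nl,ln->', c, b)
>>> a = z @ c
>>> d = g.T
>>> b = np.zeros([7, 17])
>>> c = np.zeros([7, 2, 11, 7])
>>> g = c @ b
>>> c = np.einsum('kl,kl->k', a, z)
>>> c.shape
(13,)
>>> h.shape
(13, 7)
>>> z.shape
(13, 13)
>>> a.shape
(13, 13)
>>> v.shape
()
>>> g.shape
(7, 2, 11, 17)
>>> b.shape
(7, 17)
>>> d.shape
()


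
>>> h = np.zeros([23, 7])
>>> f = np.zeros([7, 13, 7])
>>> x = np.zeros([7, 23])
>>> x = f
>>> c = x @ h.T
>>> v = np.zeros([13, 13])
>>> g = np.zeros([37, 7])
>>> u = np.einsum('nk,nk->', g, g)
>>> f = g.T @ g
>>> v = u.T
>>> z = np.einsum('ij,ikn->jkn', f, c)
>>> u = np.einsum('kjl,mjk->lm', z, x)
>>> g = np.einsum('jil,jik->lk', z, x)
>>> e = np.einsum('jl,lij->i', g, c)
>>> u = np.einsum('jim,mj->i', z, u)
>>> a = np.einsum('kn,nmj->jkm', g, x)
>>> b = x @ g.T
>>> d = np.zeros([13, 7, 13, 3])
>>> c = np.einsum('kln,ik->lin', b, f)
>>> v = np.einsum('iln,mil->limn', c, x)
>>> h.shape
(23, 7)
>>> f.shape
(7, 7)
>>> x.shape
(7, 13, 7)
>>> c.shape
(13, 7, 23)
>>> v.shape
(7, 13, 7, 23)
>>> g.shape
(23, 7)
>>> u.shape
(13,)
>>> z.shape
(7, 13, 23)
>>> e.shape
(13,)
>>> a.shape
(7, 23, 13)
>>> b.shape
(7, 13, 23)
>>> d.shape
(13, 7, 13, 3)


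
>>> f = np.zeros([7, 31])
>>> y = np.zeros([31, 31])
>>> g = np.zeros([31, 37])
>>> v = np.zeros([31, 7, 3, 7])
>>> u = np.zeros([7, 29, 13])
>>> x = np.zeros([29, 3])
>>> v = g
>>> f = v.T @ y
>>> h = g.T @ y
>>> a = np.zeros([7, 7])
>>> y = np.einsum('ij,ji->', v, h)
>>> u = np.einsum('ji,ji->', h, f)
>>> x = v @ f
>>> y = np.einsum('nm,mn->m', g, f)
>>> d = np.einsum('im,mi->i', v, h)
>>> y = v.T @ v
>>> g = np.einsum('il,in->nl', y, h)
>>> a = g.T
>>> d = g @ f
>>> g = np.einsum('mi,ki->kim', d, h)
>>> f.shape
(37, 31)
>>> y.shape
(37, 37)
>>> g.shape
(37, 31, 31)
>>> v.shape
(31, 37)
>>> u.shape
()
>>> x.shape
(31, 31)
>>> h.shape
(37, 31)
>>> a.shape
(37, 31)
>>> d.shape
(31, 31)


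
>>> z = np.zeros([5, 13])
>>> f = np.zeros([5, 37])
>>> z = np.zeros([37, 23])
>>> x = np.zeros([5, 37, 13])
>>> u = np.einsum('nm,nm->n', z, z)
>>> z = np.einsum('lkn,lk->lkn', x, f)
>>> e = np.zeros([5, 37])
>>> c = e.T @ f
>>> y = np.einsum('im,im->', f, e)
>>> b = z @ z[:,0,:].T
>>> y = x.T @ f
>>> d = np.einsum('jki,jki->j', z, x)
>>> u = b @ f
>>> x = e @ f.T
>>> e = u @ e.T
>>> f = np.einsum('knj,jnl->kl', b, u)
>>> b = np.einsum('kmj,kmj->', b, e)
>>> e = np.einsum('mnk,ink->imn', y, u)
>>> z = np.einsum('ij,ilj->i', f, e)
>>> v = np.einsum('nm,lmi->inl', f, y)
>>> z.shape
(5,)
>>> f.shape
(5, 37)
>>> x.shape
(5, 5)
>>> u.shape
(5, 37, 37)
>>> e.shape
(5, 13, 37)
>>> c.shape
(37, 37)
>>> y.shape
(13, 37, 37)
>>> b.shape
()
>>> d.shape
(5,)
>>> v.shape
(37, 5, 13)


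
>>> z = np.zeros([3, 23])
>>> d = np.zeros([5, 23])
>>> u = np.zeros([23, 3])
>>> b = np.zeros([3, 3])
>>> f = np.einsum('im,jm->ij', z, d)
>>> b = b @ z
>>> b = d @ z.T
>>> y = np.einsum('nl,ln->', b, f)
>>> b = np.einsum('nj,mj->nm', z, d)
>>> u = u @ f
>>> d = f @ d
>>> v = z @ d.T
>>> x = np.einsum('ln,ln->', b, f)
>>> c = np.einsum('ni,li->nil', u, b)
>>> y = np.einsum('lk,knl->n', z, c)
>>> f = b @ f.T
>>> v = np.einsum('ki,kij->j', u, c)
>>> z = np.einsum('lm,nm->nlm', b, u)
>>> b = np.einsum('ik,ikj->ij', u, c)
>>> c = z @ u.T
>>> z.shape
(23, 3, 5)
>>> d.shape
(3, 23)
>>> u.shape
(23, 5)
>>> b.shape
(23, 3)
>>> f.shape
(3, 3)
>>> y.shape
(5,)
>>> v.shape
(3,)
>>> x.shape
()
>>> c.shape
(23, 3, 23)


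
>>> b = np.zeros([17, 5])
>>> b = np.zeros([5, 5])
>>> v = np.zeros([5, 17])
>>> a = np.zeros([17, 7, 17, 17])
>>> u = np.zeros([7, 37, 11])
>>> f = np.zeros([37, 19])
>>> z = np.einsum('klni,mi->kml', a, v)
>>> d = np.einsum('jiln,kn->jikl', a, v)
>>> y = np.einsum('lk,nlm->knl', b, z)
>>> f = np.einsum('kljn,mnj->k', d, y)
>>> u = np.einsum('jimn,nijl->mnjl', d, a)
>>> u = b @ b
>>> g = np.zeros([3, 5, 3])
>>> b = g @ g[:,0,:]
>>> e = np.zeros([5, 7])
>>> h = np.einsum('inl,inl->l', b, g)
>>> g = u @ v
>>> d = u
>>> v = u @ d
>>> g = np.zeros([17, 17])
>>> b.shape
(3, 5, 3)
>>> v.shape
(5, 5)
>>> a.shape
(17, 7, 17, 17)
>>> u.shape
(5, 5)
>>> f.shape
(17,)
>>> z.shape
(17, 5, 7)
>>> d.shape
(5, 5)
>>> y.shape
(5, 17, 5)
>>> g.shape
(17, 17)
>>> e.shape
(5, 7)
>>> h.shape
(3,)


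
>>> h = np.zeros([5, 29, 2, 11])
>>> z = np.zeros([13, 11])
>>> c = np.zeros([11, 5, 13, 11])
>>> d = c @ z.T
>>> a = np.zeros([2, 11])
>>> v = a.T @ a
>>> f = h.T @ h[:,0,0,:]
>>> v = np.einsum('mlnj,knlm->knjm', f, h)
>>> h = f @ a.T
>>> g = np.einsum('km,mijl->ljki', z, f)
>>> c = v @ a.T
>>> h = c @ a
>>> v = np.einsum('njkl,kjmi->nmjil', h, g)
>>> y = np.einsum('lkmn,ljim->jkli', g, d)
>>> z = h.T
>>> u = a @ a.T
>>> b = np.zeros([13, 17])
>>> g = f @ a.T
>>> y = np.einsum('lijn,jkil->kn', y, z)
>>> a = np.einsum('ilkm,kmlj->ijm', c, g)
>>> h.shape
(5, 29, 11, 11)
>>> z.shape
(11, 11, 29, 5)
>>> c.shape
(5, 29, 11, 2)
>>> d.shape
(11, 5, 13, 13)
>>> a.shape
(5, 2, 2)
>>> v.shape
(5, 13, 29, 2, 11)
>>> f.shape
(11, 2, 29, 11)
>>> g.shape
(11, 2, 29, 2)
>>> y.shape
(11, 13)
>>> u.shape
(2, 2)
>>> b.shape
(13, 17)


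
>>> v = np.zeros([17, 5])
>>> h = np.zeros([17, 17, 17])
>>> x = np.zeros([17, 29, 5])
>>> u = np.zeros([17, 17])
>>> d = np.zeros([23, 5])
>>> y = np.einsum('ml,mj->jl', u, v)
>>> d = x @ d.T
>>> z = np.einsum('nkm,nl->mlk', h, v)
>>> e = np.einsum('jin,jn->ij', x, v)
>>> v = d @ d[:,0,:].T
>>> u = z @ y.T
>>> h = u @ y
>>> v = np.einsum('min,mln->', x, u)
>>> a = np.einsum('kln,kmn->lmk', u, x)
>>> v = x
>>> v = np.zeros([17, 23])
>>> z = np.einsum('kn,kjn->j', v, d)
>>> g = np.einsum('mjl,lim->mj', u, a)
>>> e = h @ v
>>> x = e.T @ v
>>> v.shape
(17, 23)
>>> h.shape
(17, 5, 17)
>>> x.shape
(23, 5, 23)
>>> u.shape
(17, 5, 5)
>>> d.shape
(17, 29, 23)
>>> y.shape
(5, 17)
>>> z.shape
(29,)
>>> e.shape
(17, 5, 23)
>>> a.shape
(5, 29, 17)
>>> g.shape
(17, 5)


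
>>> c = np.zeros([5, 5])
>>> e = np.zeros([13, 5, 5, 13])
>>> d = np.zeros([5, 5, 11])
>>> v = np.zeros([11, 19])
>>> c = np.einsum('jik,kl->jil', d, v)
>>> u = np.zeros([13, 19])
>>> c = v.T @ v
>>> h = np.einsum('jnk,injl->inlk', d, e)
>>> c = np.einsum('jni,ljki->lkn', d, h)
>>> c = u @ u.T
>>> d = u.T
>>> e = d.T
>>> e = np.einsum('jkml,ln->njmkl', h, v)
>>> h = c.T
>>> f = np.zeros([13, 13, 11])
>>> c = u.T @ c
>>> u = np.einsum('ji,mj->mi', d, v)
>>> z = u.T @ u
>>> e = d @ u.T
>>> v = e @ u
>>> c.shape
(19, 13)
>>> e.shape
(19, 11)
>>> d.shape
(19, 13)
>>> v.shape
(19, 13)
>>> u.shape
(11, 13)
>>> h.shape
(13, 13)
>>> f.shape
(13, 13, 11)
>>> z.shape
(13, 13)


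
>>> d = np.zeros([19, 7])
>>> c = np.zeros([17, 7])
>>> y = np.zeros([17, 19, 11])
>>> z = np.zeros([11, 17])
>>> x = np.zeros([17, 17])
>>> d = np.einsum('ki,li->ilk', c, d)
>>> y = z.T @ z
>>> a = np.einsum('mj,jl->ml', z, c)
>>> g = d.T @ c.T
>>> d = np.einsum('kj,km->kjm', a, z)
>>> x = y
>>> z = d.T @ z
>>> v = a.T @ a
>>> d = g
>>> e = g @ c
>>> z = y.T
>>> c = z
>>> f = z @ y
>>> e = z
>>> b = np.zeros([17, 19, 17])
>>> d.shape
(17, 19, 17)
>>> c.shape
(17, 17)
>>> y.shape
(17, 17)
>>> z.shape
(17, 17)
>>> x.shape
(17, 17)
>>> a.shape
(11, 7)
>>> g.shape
(17, 19, 17)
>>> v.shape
(7, 7)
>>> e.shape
(17, 17)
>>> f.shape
(17, 17)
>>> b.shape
(17, 19, 17)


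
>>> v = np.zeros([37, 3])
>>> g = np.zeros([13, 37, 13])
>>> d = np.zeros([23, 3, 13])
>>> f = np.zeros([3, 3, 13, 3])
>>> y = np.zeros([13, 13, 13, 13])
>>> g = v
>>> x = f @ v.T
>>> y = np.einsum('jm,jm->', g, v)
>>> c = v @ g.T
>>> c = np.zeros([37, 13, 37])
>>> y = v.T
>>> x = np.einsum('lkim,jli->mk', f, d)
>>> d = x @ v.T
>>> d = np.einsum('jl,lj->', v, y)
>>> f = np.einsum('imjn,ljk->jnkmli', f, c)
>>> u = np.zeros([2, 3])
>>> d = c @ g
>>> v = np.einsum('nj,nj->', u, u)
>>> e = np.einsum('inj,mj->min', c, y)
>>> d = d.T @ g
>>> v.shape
()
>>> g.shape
(37, 3)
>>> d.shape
(3, 13, 3)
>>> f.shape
(13, 3, 37, 3, 37, 3)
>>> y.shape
(3, 37)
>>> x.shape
(3, 3)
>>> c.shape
(37, 13, 37)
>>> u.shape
(2, 3)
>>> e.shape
(3, 37, 13)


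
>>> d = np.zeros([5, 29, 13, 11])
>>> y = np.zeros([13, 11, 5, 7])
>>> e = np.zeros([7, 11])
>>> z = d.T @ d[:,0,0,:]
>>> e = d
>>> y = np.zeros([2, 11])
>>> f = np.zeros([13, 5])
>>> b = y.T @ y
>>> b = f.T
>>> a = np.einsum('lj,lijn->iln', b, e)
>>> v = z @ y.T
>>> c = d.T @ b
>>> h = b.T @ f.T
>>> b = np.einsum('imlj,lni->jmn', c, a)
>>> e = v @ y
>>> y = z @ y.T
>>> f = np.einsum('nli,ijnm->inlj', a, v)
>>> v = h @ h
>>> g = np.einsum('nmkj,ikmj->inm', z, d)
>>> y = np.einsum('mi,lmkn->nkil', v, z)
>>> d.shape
(5, 29, 13, 11)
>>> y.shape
(11, 29, 13, 11)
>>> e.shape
(11, 13, 29, 11)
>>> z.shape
(11, 13, 29, 11)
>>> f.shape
(11, 29, 5, 13)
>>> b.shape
(13, 13, 5)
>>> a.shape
(29, 5, 11)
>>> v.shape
(13, 13)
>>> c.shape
(11, 13, 29, 13)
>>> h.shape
(13, 13)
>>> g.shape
(5, 11, 13)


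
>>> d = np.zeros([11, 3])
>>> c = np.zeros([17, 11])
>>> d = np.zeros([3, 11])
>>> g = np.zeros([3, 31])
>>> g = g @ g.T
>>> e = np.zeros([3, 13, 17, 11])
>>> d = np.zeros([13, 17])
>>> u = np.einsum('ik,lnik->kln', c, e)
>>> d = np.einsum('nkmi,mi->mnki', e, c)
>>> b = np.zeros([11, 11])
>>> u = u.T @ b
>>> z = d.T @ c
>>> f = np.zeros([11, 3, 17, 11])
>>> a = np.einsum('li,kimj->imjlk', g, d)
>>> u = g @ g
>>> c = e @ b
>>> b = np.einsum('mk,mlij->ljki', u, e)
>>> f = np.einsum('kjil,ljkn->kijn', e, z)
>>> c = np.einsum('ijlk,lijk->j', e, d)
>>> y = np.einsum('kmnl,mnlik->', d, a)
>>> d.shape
(17, 3, 13, 11)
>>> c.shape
(13,)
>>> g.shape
(3, 3)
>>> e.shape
(3, 13, 17, 11)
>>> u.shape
(3, 3)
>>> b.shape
(13, 11, 3, 17)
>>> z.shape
(11, 13, 3, 11)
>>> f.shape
(3, 17, 13, 11)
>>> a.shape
(3, 13, 11, 3, 17)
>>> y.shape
()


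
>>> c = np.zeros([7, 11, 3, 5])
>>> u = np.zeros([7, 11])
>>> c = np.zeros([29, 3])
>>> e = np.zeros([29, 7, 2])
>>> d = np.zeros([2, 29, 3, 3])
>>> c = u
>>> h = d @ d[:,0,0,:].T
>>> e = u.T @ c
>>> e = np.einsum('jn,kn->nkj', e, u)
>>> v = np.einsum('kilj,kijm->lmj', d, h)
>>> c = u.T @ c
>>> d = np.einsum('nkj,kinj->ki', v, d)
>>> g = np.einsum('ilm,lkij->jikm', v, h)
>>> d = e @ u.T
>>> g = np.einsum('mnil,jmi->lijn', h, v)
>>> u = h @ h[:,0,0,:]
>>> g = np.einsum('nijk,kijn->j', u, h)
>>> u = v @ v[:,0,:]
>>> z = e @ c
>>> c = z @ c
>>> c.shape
(11, 7, 11)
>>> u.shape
(3, 2, 3)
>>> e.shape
(11, 7, 11)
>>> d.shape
(11, 7, 7)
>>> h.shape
(2, 29, 3, 2)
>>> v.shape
(3, 2, 3)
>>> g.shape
(3,)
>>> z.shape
(11, 7, 11)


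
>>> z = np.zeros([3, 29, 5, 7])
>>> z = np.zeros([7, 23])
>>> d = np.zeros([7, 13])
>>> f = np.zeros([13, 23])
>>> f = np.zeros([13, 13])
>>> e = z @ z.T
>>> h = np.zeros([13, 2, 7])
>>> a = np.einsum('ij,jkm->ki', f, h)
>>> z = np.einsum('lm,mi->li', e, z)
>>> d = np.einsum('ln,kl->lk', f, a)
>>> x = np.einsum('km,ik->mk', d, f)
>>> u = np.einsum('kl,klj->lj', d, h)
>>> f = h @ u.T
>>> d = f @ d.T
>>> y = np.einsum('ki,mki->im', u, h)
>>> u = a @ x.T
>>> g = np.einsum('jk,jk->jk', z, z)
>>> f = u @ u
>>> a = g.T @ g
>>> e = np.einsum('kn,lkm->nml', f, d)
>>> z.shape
(7, 23)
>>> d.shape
(13, 2, 13)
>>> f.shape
(2, 2)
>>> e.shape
(2, 13, 13)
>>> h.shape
(13, 2, 7)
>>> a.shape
(23, 23)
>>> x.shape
(2, 13)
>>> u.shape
(2, 2)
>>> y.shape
(7, 13)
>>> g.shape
(7, 23)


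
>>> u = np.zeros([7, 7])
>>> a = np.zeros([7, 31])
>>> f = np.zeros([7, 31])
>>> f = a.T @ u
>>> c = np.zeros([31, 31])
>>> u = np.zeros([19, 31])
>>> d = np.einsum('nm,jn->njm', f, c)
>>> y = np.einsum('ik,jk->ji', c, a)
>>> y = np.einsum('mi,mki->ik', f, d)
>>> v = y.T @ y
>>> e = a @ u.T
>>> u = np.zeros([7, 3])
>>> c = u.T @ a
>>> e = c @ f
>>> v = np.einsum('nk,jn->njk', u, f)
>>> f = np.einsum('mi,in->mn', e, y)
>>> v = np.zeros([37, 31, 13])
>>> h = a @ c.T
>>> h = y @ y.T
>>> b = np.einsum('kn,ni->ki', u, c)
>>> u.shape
(7, 3)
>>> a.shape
(7, 31)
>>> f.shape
(3, 31)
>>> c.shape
(3, 31)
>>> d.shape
(31, 31, 7)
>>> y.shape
(7, 31)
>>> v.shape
(37, 31, 13)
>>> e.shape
(3, 7)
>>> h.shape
(7, 7)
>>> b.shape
(7, 31)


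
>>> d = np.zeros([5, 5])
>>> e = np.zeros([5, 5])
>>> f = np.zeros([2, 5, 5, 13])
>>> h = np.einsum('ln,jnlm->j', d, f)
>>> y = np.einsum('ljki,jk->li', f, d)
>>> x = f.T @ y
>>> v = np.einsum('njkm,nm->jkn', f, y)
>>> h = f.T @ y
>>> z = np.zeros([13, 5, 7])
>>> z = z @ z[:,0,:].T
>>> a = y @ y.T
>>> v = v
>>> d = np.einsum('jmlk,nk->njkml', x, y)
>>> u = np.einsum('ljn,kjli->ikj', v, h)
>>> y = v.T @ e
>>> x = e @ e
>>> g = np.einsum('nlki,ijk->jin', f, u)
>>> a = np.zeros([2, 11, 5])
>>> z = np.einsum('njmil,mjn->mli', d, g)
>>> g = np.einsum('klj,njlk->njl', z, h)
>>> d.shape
(2, 13, 13, 5, 5)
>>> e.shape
(5, 5)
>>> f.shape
(2, 5, 5, 13)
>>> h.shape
(13, 5, 5, 13)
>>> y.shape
(2, 5, 5)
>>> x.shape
(5, 5)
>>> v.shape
(5, 5, 2)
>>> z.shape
(13, 5, 5)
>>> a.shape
(2, 11, 5)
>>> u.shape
(13, 13, 5)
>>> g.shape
(13, 5, 5)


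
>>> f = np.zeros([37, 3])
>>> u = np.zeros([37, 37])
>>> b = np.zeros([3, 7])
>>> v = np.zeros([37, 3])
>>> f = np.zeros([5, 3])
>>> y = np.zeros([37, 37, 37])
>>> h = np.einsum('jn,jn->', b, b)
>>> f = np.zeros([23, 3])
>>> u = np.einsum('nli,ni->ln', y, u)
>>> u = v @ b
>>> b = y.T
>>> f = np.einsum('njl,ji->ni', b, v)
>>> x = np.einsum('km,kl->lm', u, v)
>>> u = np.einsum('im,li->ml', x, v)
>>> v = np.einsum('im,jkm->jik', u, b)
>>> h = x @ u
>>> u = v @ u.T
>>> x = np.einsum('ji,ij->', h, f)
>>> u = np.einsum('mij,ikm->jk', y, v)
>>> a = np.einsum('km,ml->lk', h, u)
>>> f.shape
(37, 3)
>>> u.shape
(37, 7)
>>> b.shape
(37, 37, 37)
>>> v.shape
(37, 7, 37)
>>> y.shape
(37, 37, 37)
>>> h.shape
(3, 37)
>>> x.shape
()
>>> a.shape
(7, 3)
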